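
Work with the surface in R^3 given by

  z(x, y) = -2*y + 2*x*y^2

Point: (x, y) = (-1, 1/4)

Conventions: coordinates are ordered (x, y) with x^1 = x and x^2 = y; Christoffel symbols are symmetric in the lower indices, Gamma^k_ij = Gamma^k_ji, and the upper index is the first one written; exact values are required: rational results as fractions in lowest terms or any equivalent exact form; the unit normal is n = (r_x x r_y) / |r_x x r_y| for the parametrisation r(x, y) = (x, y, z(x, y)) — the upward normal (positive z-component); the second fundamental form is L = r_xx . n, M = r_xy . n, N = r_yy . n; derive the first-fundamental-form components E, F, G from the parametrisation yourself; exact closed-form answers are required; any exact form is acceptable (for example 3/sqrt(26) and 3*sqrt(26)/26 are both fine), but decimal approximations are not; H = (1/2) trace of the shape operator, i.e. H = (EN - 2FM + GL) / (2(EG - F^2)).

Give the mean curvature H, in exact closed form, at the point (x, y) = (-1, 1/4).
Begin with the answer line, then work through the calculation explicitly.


Answer: H = -848*sqrt(641)/410881

z_x = 1/8, z_y = -3, z_xx = 0, z_xy = 1, z_yy = -4
E = 65/64, F = -3/8, G = 10; answer radicand W^2 = 641/64
unnormalised second-form numerators: l = 0, m = 1, n = -4; L = l/sqrt(641/64), and similarly M = m/sqrt(W^2), N = n/sqrt(W^2)
H = (E*n - 2*F*m + G*l) / (2*(EG - F^2)*sqrt(W^2)); E*n - 2*F*m + G*l = -53/16, EG - F^2 = 641/64, so H = (-106/641)/sqrt(641/64)


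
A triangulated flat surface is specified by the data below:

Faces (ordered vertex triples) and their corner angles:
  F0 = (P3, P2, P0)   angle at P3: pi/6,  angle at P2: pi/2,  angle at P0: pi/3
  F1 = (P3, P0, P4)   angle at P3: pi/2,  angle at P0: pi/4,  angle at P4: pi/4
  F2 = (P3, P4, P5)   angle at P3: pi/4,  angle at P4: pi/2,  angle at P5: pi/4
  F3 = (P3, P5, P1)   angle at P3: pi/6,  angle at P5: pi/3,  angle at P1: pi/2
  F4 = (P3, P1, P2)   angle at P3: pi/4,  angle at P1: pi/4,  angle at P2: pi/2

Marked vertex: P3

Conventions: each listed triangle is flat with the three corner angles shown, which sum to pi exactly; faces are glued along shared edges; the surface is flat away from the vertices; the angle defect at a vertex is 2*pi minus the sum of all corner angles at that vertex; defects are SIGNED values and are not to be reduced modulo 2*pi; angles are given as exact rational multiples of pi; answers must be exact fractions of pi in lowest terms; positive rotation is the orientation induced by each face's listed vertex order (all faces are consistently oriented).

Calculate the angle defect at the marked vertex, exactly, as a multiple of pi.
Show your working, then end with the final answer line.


Sum of corner angles at P3: (4/3)*pi
defect = 2*pi - (4/3)*pi

Answer: defect(P3) = (2/3)*pi


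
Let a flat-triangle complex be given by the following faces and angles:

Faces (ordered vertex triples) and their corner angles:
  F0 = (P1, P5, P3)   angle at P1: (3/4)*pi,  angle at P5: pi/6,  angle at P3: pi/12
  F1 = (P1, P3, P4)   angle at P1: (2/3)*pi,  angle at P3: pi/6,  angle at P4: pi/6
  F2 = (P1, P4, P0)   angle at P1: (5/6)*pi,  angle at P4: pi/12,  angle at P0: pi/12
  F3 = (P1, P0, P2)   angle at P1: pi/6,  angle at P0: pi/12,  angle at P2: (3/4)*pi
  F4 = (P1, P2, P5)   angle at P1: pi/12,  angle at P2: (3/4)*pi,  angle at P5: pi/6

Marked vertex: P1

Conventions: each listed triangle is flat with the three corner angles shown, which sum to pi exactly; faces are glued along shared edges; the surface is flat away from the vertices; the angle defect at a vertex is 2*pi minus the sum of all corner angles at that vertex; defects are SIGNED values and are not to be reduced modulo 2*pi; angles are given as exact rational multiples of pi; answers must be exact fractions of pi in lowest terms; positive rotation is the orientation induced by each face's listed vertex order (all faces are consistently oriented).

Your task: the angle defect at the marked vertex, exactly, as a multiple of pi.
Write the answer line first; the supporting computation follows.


Answer: defect(P1) = -pi/2

Sum of corner angles at P1: (5/2)*pi
defect = 2*pi - (5/2)*pi


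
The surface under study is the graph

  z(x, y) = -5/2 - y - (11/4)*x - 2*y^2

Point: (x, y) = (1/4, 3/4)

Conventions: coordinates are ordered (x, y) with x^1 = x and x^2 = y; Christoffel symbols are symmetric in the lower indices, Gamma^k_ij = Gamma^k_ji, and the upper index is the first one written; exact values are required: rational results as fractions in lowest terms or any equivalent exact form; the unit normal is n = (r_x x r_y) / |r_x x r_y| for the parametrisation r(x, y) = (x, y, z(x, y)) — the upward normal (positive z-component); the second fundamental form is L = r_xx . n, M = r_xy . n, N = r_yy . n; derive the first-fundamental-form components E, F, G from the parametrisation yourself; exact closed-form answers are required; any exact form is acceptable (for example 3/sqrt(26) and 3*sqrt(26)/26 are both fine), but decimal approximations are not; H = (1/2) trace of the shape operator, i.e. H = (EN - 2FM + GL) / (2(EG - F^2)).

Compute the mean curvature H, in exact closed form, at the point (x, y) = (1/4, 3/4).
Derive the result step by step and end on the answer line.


z_x = -11/4, z_y = -4, z_xx = 0, z_xy = 0, z_yy = -4
E = 137/16, F = 11, G = 17; answer radicand W^2 = 393/16
unnormalised second-form numerators: l = 0, m = 0, n = -4; L = l/sqrt(393/16), and similarly M = m/sqrt(W^2), N = n/sqrt(W^2)
H = (E*n - 2*F*m + G*l) / (2*(EG - F^2)*sqrt(W^2)); E*n - 2*F*m + G*l = -137/4, EG - F^2 = 393/16, so H = (-274/393)/sqrt(393/16)

Answer: H = -1096*sqrt(393)/154449


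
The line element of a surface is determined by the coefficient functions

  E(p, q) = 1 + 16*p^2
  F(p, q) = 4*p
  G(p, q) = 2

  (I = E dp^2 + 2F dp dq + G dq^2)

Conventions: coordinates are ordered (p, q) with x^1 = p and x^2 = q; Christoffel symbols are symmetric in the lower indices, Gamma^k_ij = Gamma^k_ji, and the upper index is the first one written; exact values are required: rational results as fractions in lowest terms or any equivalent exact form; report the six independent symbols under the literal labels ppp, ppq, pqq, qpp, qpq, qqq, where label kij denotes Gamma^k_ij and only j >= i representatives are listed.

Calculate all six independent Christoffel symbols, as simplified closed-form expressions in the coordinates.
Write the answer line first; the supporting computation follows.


Answer: Gamma_ppp = 8*p/(8*p^2 + 1), Gamma_ppq = 0, Gamma_pqq = 0, Gamma_qpp = 2/(8*p^2 + 1), Gamma_qpq = 0, Gamma_qqq = 0

E = 1 + 16*p^2; F = 4*p; G = 2
Gamma^k_ij = (1/2) g^{kl} (d_i g_jl + d_j g_il - d_l g_ij), with g^inv = (1/(EG-F^2)) [[G, -F], [-F, E]]
first partials: E_p = 32*p, E_q = 0, F_p = 4, F_q = 0, G_p = 0, G_q = 0
D = EG - F^2 = 2 + 16*p^2
expanded: Gamma^p_pp = (G E_p - 2F F_p + F E_q)/(2D), Gamma^p_pq = (G E_q - F G_p)/(2D), Gamma^p_qq = (2G F_q - G G_p - F G_q)/(2D), Gamma^q_pp = (2E F_p - E E_q - F E_p)/(2D), Gamma^q_pq = (E G_p - F E_q)/(2D), Gamma^q_qq = (E G_q - 2F F_q + F G_p)/(2D); substitute and cancel common factors


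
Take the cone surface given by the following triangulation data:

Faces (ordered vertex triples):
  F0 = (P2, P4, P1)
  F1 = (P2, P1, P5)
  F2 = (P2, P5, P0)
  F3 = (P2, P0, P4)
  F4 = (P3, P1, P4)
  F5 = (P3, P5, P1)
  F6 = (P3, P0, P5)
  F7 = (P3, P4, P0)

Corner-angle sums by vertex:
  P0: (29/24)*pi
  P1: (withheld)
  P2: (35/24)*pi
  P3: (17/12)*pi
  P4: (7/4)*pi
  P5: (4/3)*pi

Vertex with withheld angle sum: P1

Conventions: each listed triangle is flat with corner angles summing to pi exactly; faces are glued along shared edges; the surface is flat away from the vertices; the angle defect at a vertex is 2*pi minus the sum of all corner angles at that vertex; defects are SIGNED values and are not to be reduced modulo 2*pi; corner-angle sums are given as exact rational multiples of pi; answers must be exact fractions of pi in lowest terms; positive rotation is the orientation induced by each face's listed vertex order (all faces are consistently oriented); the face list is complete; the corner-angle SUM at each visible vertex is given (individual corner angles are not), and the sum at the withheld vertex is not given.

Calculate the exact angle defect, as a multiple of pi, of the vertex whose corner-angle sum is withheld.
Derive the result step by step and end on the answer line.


V = 6, E = 12, F = 8; chi = V - E + F = 2
Gauss-Bonnet: total defect = 2*pi*chi = 4*pi; visible defects sum to (17/6)*pi

Answer: defect(P1) = (7/6)*pi


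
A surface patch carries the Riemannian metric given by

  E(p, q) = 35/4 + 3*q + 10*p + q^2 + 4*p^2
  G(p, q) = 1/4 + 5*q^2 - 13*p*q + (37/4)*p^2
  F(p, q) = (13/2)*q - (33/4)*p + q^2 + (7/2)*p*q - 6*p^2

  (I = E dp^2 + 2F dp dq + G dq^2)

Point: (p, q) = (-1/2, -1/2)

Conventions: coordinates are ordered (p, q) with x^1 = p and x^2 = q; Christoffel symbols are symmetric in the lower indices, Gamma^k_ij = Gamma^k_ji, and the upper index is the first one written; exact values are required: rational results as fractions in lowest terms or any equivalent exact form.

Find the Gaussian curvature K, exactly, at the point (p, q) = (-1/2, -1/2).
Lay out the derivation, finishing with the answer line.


E = 7/2, F = 1/2, G = 9/16, EG - F^2 = 55/32 at the point
E_p = 6, E_q = 2, F_p = -4, F_q = 15/4, G_p = -11/4, G_q = 3/2
E_qq = 2, F_pq = 7/2, G_pp = 37/2
Using the Brioschi determinant formula for K from the metric derivatives:
M1 = [[-E_qq/2 + F_pq - G_pp/2, E_p/2, F_p - E_q/2], [F_q - G_p/2, E, F], [G_q/2, F, G]] = [[-27/4, 3, -5], [41/8, 7/2, 1/2], [3/4, 1/2, 9/16]]; det M1 = -301/16
M2 = [[0, E_q/2, G_p/2], [E_q/2, E, F], [G_p/2, F, G]] = [[0, 1, -11/8], [1, 7/2, 1/2], [-11/8, 1/2, 9/16]]; det M2 = -1095/128
det M1 - det M2 = -1313/128; K = -1313/128 / (55/32)^2 = -10504/3025

Answer: K = -10504/3025


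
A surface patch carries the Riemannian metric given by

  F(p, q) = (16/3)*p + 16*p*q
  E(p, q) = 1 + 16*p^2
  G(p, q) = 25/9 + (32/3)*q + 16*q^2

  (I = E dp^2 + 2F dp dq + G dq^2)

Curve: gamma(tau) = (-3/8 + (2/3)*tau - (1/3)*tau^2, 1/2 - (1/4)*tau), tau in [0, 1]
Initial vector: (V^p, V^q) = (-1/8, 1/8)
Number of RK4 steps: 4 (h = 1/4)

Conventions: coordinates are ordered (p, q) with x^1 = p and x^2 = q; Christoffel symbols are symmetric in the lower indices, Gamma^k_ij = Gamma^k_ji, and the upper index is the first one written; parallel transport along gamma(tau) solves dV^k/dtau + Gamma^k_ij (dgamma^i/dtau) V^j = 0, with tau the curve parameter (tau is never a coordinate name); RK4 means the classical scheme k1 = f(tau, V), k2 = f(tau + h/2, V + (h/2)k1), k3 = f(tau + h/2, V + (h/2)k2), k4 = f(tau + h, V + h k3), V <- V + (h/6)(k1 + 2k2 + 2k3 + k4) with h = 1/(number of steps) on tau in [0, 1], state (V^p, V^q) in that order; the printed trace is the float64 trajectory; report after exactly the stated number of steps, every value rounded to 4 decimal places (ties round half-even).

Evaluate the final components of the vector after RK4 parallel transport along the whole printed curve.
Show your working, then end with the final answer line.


gamma'(tau) = (2/3 - (2/3)*tau, -1/4); f(tau, V)^k = -Gamma^k_ij(gamma(tau)) gamma'^i(tau) V^j; h = 1/4; intermediate values shown to 6 dp
curve data and Christoffel symbols at the stage parameters:
  tau = 0.000000: gamma = (-0.375000, 0.500000), gamma' = (0.666667, -0.250000); Gamma_ppp = -0.417795, Gamma_ppq = 0.000000, Gamma_pqq = -0.417795, Gamma_qpp = 0.928433, Gamma_qpq = 0.000000, Gamma_qqq = 0.928433
  tau = 0.125000: gamma = (-0.296875, 0.468750), gamma' = (0.583333, -0.250000); Gamma_ppp = -0.373911, Gamma_ppq = 0.000000, Gamma_pqq = -0.373911, Gamma_qpp = 1.010216, Gamma_qpq = 0.000000, Gamma_qqq = 1.010216
  tau = 0.250000: gamma = (-0.229167, 0.437500), gamma' = (0.500000, -0.250000); Gamma_ppp = -0.323133, Gamma_ppq = 0.000000, Gamma_pqq = -0.323133, Gamma_qpp = 1.086903, Gamma_qpq = 0.000000, Gamma_qqq = 1.086903
  tau = 0.375000: gamma = (-0.171875, 0.406250), gamma' = (0.416667, -0.250000); Gamma_ppp = -0.268965, Gamma_ppq = 0.000000, Gamma_pqq = -0.268965, Gamma_qpp = 1.157363, Gamma_qpq = 0.000000, Gamma_qqq = 1.157363
  tau = 0.500000: gamma = (-0.125000, 0.375000), gamma' = (0.333333, -0.250000); Gamma_ppp = -0.215569, Gamma_ppq = 0.000000, Gamma_pqq = -0.215569, Gamma_qpp = 1.221557, Gamma_qpq = 0.000000, Gamma_qqq = 1.221557
  tau = 0.625000: gamma = (-0.088542, 0.343750), gamma' = (0.250000, -0.250000); Gamma_ppp = -0.167445, Gamma_ppq = 0.000000, Gamma_pqq = -0.167445, Gamma_qpp = 1.280460, Gamma_qpq = 0.000000, Gamma_qqq = 1.280460
  tau = 0.750000: gamma = (-0.062500, 0.312500), gamma' = (0.166667, -0.250000); Gamma_ppp = -0.129264, Gamma_ppq = 0.000000, Gamma_pqq = -0.129264, Gamma_qpp = 1.335727, Gamma_qpq = 0.000000, Gamma_qqq = 1.335727
  tau = 0.875000: gamma = (-0.046875, 0.281250), gamma' = (0.083333, -0.250000); Gamma_ppp = -0.105954, Gamma_ppq = 0.000000, Gamma_pqq = -0.105954, Gamma_qpp = 1.389172, Gamma_qpq = 0.000000, Gamma_qqq = 1.389172
  tau = 1.000000: gamma = (-0.041667, 0.250000), gamma' = (0.000000, -0.250000); Gamma_ppp = -0.103004, Gamma_ppq = 0.000000, Gamma_pqq = -0.103004, Gamma_qpp = 1.442060, Gamma_qpq = 0.000000, Gamma_qqq = 1.442060
step 0: V^p = -0.1250, V^q = 0.1250
step 1: k1 = (-0.047872, 0.106383), k2 = (-0.041497, 0.112116), k3 = (-0.041390, 0.111827), k4 = (-0.034224, 0.115117); V <- V + (h/6)(k1 + 2k2 + 2k3 + k4): V^p = -0.1353, V^q = 0.1529
step 2: k1 = (-0.034216, 0.115089), k2 = (-0.026893, 0.115722), k3 = (-0.026796, 0.115304), k4 = (-0.019999, 0.113326); V <- V + (h/6)(k1 + 2k2 + 2k3 + k4): V^p = -0.1421, V^q = 0.1817
step 3: k1 = (-0.019998, 0.113322), k2 = (-0.014249, 0.108963), k3 = (-0.014196, 0.108558), k4 = (-0.009885, 0.102141); V <- V + (h/6)(k1 + 2k2 + 2k3 + k4): V^p = -0.1457, V^q = 0.2088
step 4: k1 = (-0.009885, 0.102144), k2 = (-0.007165, 0.093944), k3 = (-0.007135, 0.093549), k4 = (-0.005978, 0.083694); V <- V + (h/6)(k1 + 2k2 + 2k3 + k4): V^p = -0.1475, V^q = 0.2321

Answer: V^p = -0.1475, V^q = 0.2321


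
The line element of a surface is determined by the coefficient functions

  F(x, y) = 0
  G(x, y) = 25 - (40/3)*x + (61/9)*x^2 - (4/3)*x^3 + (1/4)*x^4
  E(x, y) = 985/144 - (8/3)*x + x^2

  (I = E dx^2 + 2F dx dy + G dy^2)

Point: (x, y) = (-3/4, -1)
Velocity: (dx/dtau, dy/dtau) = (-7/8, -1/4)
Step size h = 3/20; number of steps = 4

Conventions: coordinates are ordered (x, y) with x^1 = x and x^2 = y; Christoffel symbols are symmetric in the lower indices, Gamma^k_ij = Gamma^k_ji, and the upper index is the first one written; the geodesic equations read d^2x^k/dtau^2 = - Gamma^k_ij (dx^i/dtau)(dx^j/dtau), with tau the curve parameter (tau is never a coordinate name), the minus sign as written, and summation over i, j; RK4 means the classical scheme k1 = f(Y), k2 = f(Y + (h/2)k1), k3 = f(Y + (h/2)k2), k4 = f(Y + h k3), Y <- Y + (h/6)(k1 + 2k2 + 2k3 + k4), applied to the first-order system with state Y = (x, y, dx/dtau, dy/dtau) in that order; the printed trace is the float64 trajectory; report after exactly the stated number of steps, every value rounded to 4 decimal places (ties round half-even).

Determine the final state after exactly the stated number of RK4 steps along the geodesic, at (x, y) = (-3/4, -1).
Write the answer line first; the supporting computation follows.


Answer: x = -1.2589, y = -1.1267, dx/dtau = -0.8200, dy/dtau = -0.1767

f(Y) = (dx/dtau, dy/dtau, -Gamma^x_ij Y'^i Y'^j, -Gamma^y_ij Y'^i Y'^j) with the Gammas evaluated at the stage position; h = 0.150000; intermediate values shown to 6 dp
step 0: x = -0.7500, y = -1.0000, dx/dtau = -0.8750, dy/dtau = -0.2500
step 1:
  k1: at (x, y) = (-0.750000, -1.000000), (dx/dtau, dy/dtau) = (-0.875000, -0.250000); Gamma_xxx = -0.221566, Gamma_xxy = 0.000000, Gamma_xyy = 1.391710, Gamma_yxx = 0.000000, Gamma_yxy = -0.331675, Gamma_yyy = 0.000000; k1 = (-0.875000, -0.250000, 0.082654, 0.145108)
  k2: at (x, y) = (-0.815625, -1.018750), (dx/dtau, dy/dtau) = (-0.868801, -0.239117); Gamma_xxx = -0.221988, Gamma_xxy = 0.000000, Gamma_xyy = 1.425189, Gamma_yxx = 0.000000, Gamma_yxy = -0.334722, Gamma_yyy = 0.000000; k2 = (-0.868801, -0.239117, 0.086072, 0.139074)
  k3: at (x, y) = (-0.815160, -1.017934), (dx/dtau, dy/dtau) = (-0.868545, -0.239569); Gamma_xxx = -0.221986, Gamma_xxy = 0.000000, Gamma_xyy = 1.424953, Gamma_yxx = 0.000000, Gamma_yxy = -0.334702, Gamma_yyy = 0.000000; k3 = (-0.868545, -0.239569, 0.085676, 0.139287)
  k4: at (x, y) = (-0.880282, -1.035935), (dx/dtau, dy/dtau) = (-0.862149, -0.229107); Gamma_xxx = -0.222193, Gamma_xxy = 0.000000, Gamma_xyy = 1.457841, Gamma_yxx = 0.000000, Gamma_yxy = -0.337382, Gamma_yyy = 0.000000; k4 = (-0.862149, -0.229107, 0.088634, 0.133282)
  Y <- Y + (h/6)(k1 + 2k2 + 2k3 + k4): x = -0.8803, y = -1.0359, dx/dtau = -0.8621, dy/dtau = -0.2291
step 2:
  k1: at (x, y) = (-0.880296, -1.035912), (dx/dtau, dy/dtau) = (-0.862130, -0.229122); Gamma_xxx = -0.222193, Gamma_xxy = 0.000000, Gamma_xyy = 1.457848, Gamma_yxx = 0.000000, Gamma_yxy = -0.337382, Gamma_yyy = 0.000000; k1 = (-0.862130, -0.229122, 0.088616, 0.133288)
  k2: at (x, y) = (-0.944956, -1.053096), (dx/dtau, dy/dtau) = (-0.855484, -0.219126); Gamma_xxx = -0.222205, Gamma_xxy = 0.000000, Gamma_xyy = 1.490197, Gamma_yxx = 0.000000, Gamma_yxy = -0.339718, Gamma_yyy = 0.000000; k2 = (-0.855484, -0.219126, 0.091068, 0.127366)
  k3: at (x, y) = (-0.944457, -1.052346), (dx/dtau, dy/dtau) = (-0.855300, -0.219570); Gamma_xxx = -0.222205, Gamma_xxy = 0.000000, Gamma_xyy = 1.489949, Gamma_yxx = 0.000000, Gamma_yxy = -0.339701, Gamma_yyy = 0.000000; k3 = (-0.855300, -0.219570, 0.090720, 0.127590)
  k4: at (x, y) = (-1.008591, -1.068847), (dx/dtau, dy/dtau) = (-0.848522, -0.209984); Gamma_xxx = -0.222044, Gamma_xxy = 0.000000, Gamma_xyy = 1.521761, Gamma_yxx = 0.000000, Gamma_yxy = -0.341716, Gamma_yyy = 0.000000; k4 = (-0.848522, -0.209984, 0.092770, 0.121771)
  Y <- Y + (h/6)(k1 + 2k2 + 2k3 + k4): x = -1.0086, y = -1.0688, dx/dtau = -0.8485, dy/dtau = -0.2100
step 3:
  k1: at (x, y) = (-1.008602, -1.068824), (dx/dtau, dy/dtau) = (-0.848506, -0.209998); Gamma_xxx = -0.222044, Gamma_xxy = 0.000000, Gamma_xyy = 1.521766, Gamma_yxx = 0.000000, Gamma_yxy = -0.341717, Gamma_yyy = 0.000000; k1 = (-0.848506, -0.209998, 0.092755, 0.121777)
  k2: at (x, y) = (-1.072240, -1.084574), (dx/dtau, dy/dtau) = (-0.841550, -0.200865); Gamma_xxx = -0.221726, Gamma_xxy = 0.000000, Gamma_xyy = 1.553083, Gamma_yxx = 0.000000, Gamma_yxy = -0.343432, Gamma_yyy = 0.000000; k2 = (-0.841550, -0.200865, 0.094366, 0.116106)
  k3: at (x, y) = (-1.071718, -1.083889), (dx/dtau, dy/dtau) = (-0.841429, -0.201290); Gamma_xxx = -0.221730, Gamma_xxy = 0.000000, Gamma_xyy = 1.552828, Gamma_yxx = 0.000000, Gamma_yxy = -0.343419, Gamma_yyy = 0.000000; k3 = (-0.841429, -0.201290, 0.094068, 0.116331)
  k4: at (x, y) = (-1.134816, -1.099018), (dx/dtau, dy/dtau) = (-0.834396, -0.192548); Gamma_xxx = -0.221274, Gamma_xxy = 0.000000, Gamma_xyy = 1.583657, Gamma_yxx = 0.000000, Gamma_yxy = -0.344858, Gamma_yyy = 0.000000; k4 = (-0.834396, -0.192548, 0.095341, 0.110811)
  Y <- Y + (h/6)(k1 + 2k2 + 2k3 + k4): x = -1.1348, y = -1.0990, dx/dtau = -0.8344, dy/dtau = -0.1926
step 4:
  k1: at (x, y) = (-1.134823, -1.098996), (dx/dtau, dy/dtau) = (-0.834382, -0.192561); Gamma_xxx = -0.221274, Gamma_xxy = 0.000000, Gamma_xyy = 1.583660, Gamma_yxx = 0.000000, Gamma_yxy = -0.344859, Gamma_yyy = 0.000000; k1 = (-0.834382, -0.192561, 0.095328, 0.110817)
  k2: at (x, y) = (-1.197402, -1.113438), (dx/dtau, dy/dtau) = (-0.827233, -0.184250); Gamma_xxx = -0.220695, Gamma_xxy = 0.000000, Gamma_xyy = 1.614035, Gamma_yxx = 0.000000, Gamma_yxy = -0.346040, Gamma_yyy = 0.000000; k2 = (-0.827233, -0.184250, 0.096231, 0.105485)
  k3: at (x, y) = (-1.196865, -1.112815), (dx/dtau, dy/dtau) = (-0.827165, -0.184650); Gamma_xxx = -0.220700, Gamma_xxy = 0.000000, Gamma_xyy = 1.613775, Gamma_yxx = 0.000000, Gamma_yxy = -0.346031, Gamma_yyy = 0.000000; k3 = (-0.827165, -0.184650, 0.095981, 0.105703)
  k4: at (x, y) = (-1.258898, -1.126693), (dx/dtau, dy/dtau) = (-0.819985, -0.176706); Gamma_xxx = -0.220013, Gamma_xxy = 0.000000, Gamma_xyy = 1.643706, Gamma_yxx = 0.000000, Gamma_yxy = -0.346975, Gamma_yyy = 0.000000; k4 = (-0.819985, -0.176706, 0.096607, 0.100551)
  Y <- Y + (h/6)(k1 + 2k2 + 2k3 + k4): x = -1.2589, y = -1.1267, dx/dtau = -0.8200, dy/dtau = -0.1767


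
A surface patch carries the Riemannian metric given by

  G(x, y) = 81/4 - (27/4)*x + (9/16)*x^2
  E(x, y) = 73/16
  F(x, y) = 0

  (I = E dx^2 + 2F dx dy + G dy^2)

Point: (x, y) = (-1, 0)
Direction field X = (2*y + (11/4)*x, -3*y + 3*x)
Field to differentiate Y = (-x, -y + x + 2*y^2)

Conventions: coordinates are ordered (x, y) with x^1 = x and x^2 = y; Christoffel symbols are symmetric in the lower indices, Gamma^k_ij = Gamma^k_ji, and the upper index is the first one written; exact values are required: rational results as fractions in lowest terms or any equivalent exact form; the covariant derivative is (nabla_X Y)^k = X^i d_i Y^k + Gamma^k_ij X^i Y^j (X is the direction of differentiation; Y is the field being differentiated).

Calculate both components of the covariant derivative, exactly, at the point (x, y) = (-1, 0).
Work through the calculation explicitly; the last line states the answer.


E = 73/16, F = 0, G = 441/16 at the point
E_x = 0, E_y = 0, F_x = 0, F_y = 0, G_x = -63/8, G_y = 0
EG - F^2 = 32193/256;  g^inv = (256/32193) * [[441/16, 0], [0, 73/16]]
first-kind symbols [ij,l] = (1/2)(d_i g_jl + d_j g_il - d_l g_ij): [xx,x] = E_x/2 = 0, [xx,y] = F_x - E_y/2 = 0, [xy,x] = E_y/2 = 0, [xy,y] = G_x/2 = -63/16, [yy,x] = F_y - G_x/2 = 63/16, [yy,y] = G_y/2 = 0
Gamma^x_ij = (G*[ij,x] - F*[ij,y])/(EG - F^2), Gamma^y_ij = (E*[ij,y] - F*[ij,x])/(EG - F^2)
Gamma_xxx = 0, Gamma_xxy = 0, Gamma_xyy = 63/73, Gamma_yxx = 0, Gamma_yxy = -1/7, Gamma_yyy = 0
X = (-11/4, -3), Y = (1, -1) at the point

Answer: (nabla_X Y)^x = 1559/292, (nabla_X Y)^y = 2/7


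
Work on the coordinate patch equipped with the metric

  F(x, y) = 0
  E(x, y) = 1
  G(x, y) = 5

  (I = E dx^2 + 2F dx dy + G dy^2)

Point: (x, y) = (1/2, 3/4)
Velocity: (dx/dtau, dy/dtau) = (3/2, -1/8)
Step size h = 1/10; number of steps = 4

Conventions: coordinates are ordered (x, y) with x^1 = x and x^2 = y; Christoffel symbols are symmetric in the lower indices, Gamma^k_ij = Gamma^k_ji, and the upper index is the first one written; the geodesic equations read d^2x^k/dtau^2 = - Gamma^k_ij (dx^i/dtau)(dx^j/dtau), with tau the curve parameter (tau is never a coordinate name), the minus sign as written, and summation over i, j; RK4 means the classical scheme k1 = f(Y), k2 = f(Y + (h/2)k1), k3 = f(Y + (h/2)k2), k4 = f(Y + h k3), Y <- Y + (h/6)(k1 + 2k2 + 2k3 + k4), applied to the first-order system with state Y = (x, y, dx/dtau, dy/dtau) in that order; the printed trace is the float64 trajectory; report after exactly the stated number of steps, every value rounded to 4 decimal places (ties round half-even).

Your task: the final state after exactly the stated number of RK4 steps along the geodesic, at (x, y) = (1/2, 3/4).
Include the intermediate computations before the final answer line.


f(Y) = (dx/dtau, dy/dtau, -Gamma^x_ij Y'^i Y'^j, -Gamma^y_ij Y'^i Y'^j) with the Gammas evaluated at the stage position; h = 0.100000; intermediate values shown to 6 dp
step 0: x = 0.5000, y = 0.7500, dx/dtau = 1.5000, dy/dtau = -0.1250
step 1:
  k1: at (x, y) = (0.500000, 0.750000), (dx/dtau, dy/dtau) = (1.500000, -0.125000); Gamma_xxx = 0.000000, Gamma_xxy = 0.000000, Gamma_xyy = 0.000000, Gamma_yxx = 0.000000, Gamma_yxy = 0.000000, Gamma_yyy = 0.000000; k1 = (1.500000, -0.125000, 0.000000, 0.000000)
  k2: at (x, y) = (0.575000, 0.743750), (dx/dtau, dy/dtau) = (1.500000, -0.125000); Gamma_xxx = 0.000000, Gamma_xxy = 0.000000, Gamma_xyy = 0.000000, Gamma_yxx = 0.000000, Gamma_yxy = 0.000000, Gamma_yyy = 0.000000; k2 = (1.500000, -0.125000, 0.000000, 0.000000)
  k3: at (x, y) = (0.575000, 0.743750), (dx/dtau, dy/dtau) = (1.500000, -0.125000); Gamma_xxx = 0.000000, Gamma_xxy = 0.000000, Gamma_xyy = 0.000000, Gamma_yxx = 0.000000, Gamma_yxy = 0.000000, Gamma_yyy = 0.000000; k3 = (1.500000, -0.125000, 0.000000, 0.000000)
  k4: at (x, y) = (0.650000, 0.737500), (dx/dtau, dy/dtau) = (1.500000, -0.125000); Gamma_xxx = 0.000000, Gamma_xxy = 0.000000, Gamma_xyy = 0.000000, Gamma_yxx = 0.000000, Gamma_yxy = 0.000000, Gamma_yyy = 0.000000; k4 = (1.500000, -0.125000, 0.000000, 0.000000)
  Y <- Y + (h/6)(k1 + 2k2 + 2k3 + k4): x = 0.6500, y = 0.7375, dx/dtau = 1.5000, dy/dtau = -0.1250
step 2:
  k1: at (x, y) = (0.650000, 0.737500), (dx/dtau, dy/dtau) = (1.500000, -0.125000); Gamma_xxx = 0.000000, Gamma_xxy = 0.000000, Gamma_xyy = 0.000000, Gamma_yxx = 0.000000, Gamma_yxy = 0.000000, Gamma_yyy = 0.000000; k1 = (1.500000, -0.125000, 0.000000, 0.000000)
  k2: at (x, y) = (0.725000, 0.731250), (dx/dtau, dy/dtau) = (1.500000, -0.125000); Gamma_xxx = 0.000000, Gamma_xxy = 0.000000, Gamma_xyy = 0.000000, Gamma_yxx = 0.000000, Gamma_yxy = 0.000000, Gamma_yyy = 0.000000; k2 = (1.500000, -0.125000, 0.000000, 0.000000)
  k3: at (x, y) = (0.725000, 0.731250), (dx/dtau, dy/dtau) = (1.500000, -0.125000); Gamma_xxx = 0.000000, Gamma_xxy = 0.000000, Gamma_xyy = 0.000000, Gamma_yxx = 0.000000, Gamma_yxy = 0.000000, Gamma_yyy = 0.000000; k3 = (1.500000, -0.125000, 0.000000, 0.000000)
  k4: at (x, y) = (0.800000, 0.725000), (dx/dtau, dy/dtau) = (1.500000, -0.125000); Gamma_xxx = 0.000000, Gamma_xxy = 0.000000, Gamma_xyy = 0.000000, Gamma_yxx = 0.000000, Gamma_yxy = 0.000000, Gamma_yyy = 0.000000; k4 = (1.500000, -0.125000, 0.000000, 0.000000)
  Y <- Y + (h/6)(k1 + 2k2 + 2k3 + k4): x = 0.8000, y = 0.7250, dx/dtau = 1.5000, dy/dtau = -0.1250
step 3:
  k1: at (x, y) = (0.800000, 0.725000), (dx/dtau, dy/dtau) = (1.500000, -0.125000); Gamma_xxx = 0.000000, Gamma_xxy = 0.000000, Gamma_xyy = 0.000000, Gamma_yxx = 0.000000, Gamma_yxy = 0.000000, Gamma_yyy = 0.000000; k1 = (1.500000, -0.125000, 0.000000, 0.000000)
  k2: at (x, y) = (0.875000, 0.718750), (dx/dtau, dy/dtau) = (1.500000, -0.125000); Gamma_xxx = 0.000000, Gamma_xxy = 0.000000, Gamma_xyy = 0.000000, Gamma_yxx = 0.000000, Gamma_yxy = 0.000000, Gamma_yyy = 0.000000; k2 = (1.500000, -0.125000, 0.000000, 0.000000)
  k3: at (x, y) = (0.875000, 0.718750), (dx/dtau, dy/dtau) = (1.500000, -0.125000); Gamma_xxx = 0.000000, Gamma_xxy = 0.000000, Gamma_xyy = 0.000000, Gamma_yxx = 0.000000, Gamma_yxy = 0.000000, Gamma_yyy = 0.000000; k3 = (1.500000, -0.125000, 0.000000, 0.000000)
  k4: at (x, y) = (0.950000, 0.712500), (dx/dtau, dy/dtau) = (1.500000, -0.125000); Gamma_xxx = 0.000000, Gamma_xxy = 0.000000, Gamma_xyy = 0.000000, Gamma_yxx = 0.000000, Gamma_yxy = 0.000000, Gamma_yyy = 0.000000; k4 = (1.500000, -0.125000, 0.000000, 0.000000)
  Y <- Y + (h/6)(k1 + 2k2 + 2k3 + k4): x = 0.9500, y = 0.7125, dx/dtau = 1.5000, dy/dtau = -0.1250
step 4:
  k1: at (x, y) = (0.950000, 0.712500), (dx/dtau, dy/dtau) = (1.500000, -0.125000); Gamma_xxx = 0.000000, Gamma_xxy = 0.000000, Gamma_xyy = 0.000000, Gamma_yxx = 0.000000, Gamma_yxy = 0.000000, Gamma_yyy = 0.000000; k1 = (1.500000, -0.125000, 0.000000, 0.000000)
  k2: at (x, y) = (1.025000, 0.706250), (dx/dtau, dy/dtau) = (1.500000, -0.125000); Gamma_xxx = 0.000000, Gamma_xxy = 0.000000, Gamma_xyy = 0.000000, Gamma_yxx = 0.000000, Gamma_yxy = 0.000000, Gamma_yyy = 0.000000; k2 = (1.500000, -0.125000, 0.000000, 0.000000)
  k3: at (x, y) = (1.025000, 0.706250), (dx/dtau, dy/dtau) = (1.500000, -0.125000); Gamma_xxx = 0.000000, Gamma_xxy = 0.000000, Gamma_xyy = 0.000000, Gamma_yxx = 0.000000, Gamma_yxy = 0.000000, Gamma_yyy = 0.000000; k3 = (1.500000, -0.125000, 0.000000, 0.000000)
  k4: at (x, y) = (1.100000, 0.700000), (dx/dtau, dy/dtau) = (1.500000, -0.125000); Gamma_xxx = 0.000000, Gamma_xxy = 0.000000, Gamma_xyy = 0.000000, Gamma_yxx = 0.000000, Gamma_yxy = 0.000000, Gamma_yyy = 0.000000; k4 = (1.500000, -0.125000, 0.000000, 0.000000)
  Y <- Y + (h/6)(k1 + 2k2 + 2k3 + k4): x = 1.1000, y = 0.7000, dx/dtau = 1.5000, dy/dtau = -0.1250

Answer: x = 1.1000, y = 0.7000, dx/dtau = 1.5000, dy/dtau = -0.1250


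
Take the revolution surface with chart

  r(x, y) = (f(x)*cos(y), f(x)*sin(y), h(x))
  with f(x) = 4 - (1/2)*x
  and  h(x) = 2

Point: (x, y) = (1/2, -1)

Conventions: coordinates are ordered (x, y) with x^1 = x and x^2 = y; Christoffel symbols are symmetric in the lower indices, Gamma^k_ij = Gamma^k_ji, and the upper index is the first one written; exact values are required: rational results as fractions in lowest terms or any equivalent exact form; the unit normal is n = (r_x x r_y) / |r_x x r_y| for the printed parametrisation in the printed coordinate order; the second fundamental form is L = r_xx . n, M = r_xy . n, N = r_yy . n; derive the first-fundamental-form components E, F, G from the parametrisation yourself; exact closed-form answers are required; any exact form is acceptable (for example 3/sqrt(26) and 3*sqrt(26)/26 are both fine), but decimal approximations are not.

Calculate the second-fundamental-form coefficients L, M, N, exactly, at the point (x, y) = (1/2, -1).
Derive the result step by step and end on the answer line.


f = 15/4, f' = -1/2, f'' = 0, h' = 0, h'' = 0
E = 1/4, F = 0, G = 225/16; answer radicand W^2 = 1/4
unnormalised second-form numerators: l = 0, m = 0, n = 0; L = l/sqrt(1/4), and similarly M = m/sqrt(W^2), N = n/sqrt(W^2)

Answer: L = 0, M = 0, N = 0


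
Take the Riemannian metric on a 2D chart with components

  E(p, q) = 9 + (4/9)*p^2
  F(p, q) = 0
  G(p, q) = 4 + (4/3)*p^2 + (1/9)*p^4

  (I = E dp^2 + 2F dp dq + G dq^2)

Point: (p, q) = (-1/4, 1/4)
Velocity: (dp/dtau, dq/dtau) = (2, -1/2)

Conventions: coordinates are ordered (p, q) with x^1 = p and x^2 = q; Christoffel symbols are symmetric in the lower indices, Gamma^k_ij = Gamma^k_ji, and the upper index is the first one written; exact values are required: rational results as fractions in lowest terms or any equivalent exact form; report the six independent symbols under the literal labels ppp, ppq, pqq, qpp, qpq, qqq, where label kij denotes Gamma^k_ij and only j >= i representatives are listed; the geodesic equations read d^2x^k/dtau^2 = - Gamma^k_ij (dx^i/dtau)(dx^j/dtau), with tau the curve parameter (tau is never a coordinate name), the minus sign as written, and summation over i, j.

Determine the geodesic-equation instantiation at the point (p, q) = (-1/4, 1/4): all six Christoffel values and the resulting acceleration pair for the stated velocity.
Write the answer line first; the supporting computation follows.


Answer: Gamma_ppp = -4/325, Gamma_ppq = 0, Gamma_pqq = 97/2600, Gamma_qpp = 0, Gamma_qpq = -8/97, Gamma_qqq = 0; accelerations (d^2p/dtau^2, d^2q/dtau^2) = (83/2080, -16/97)

E = 325/36, F = 0, G = 9409/2304 at the point
E_p = -2/9, E_q = 0, F_p = 0, F_q = 0, G_p = -97/144, G_q = 0
EG - F^2 = 3057925/82944;  g^inv = (82944/3057925) * [[9409/2304, 0], [0, 325/36]]
first-kind symbols [ij,l] = (1/2)(d_i g_jl + d_j g_il - d_l g_ij): [pp,p] = E_p/2 = -1/9, [pp,q] = F_p - E_q/2 = 0, [pq,p] = E_q/2 = 0, [pq,q] = G_p/2 = -97/288, [qq,p] = F_q - G_p/2 = 97/288, [qq,q] = G_q/2 = 0
Gamma^p_ij = (G*[ij,p] - F*[ij,q])/(EG - F^2), Gamma^q_ij = (E*[ij,q] - F*[ij,p])/(EG - F^2)
Gamma_ppp = -4/325, Gamma_ppq = 0, Gamma_pqq = 97/2600, Gamma_qpp = 0, Gamma_qpq = -8/97, Gamma_qqq = 0
d^2p/dtau^2 = -(Gamma_ppp*(2)^2 + 2*Gamma_ppq*(2)*(-1/2) + Gamma_pqq*(-1/2)^2) = 83/2080
d^2q/dtau^2 = -(Gamma_qpp*(2)^2 + 2*Gamma_qpq*(2)*(-1/2) + Gamma_qqq*(-1/2)^2) = -16/97


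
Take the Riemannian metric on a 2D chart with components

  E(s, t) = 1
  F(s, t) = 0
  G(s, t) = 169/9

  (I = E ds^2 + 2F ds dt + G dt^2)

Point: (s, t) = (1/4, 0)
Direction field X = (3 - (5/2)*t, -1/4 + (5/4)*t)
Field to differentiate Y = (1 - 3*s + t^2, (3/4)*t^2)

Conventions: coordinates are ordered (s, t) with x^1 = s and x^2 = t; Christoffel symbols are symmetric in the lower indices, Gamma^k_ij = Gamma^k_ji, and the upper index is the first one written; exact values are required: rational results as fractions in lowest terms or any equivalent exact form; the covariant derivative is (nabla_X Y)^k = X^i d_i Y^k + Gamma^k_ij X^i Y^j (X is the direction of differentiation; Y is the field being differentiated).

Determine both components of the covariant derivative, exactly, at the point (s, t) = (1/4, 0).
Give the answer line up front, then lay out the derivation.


Answer: (nabla_X Y)^s = -9, (nabla_X Y)^t = 0

E = 1, F = 0, G = 169/9 at the point
E_s = 0, E_t = 0, F_s = 0, F_t = 0, G_s = 0, G_t = 0
EG - F^2 = 169/9;  g^inv = (9/169) * [[169/9, 0], [0, 1]]
first-kind symbols [ij,l] = (1/2)(d_i g_jl + d_j g_il - d_l g_ij): [ss,s] = E_s/2 = 0, [ss,t] = F_s - E_t/2 = 0, [st,s] = E_t/2 = 0, [st,t] = G_s/2 = 0, [tt,s] = F_t - G_s/2 = 0, [tt,t] = G_t/2 = 0
Gamma^s_ij = (G*[ij,s] - F*[ij,t])/(EG - F^2), Gamma^t_ij = (E*[ij,t] - F*[ij,s])/(EG - F^2)
Gamma_sss = 0, Gamma_sst = 0, Gamma_stt = 0, Gamma_tss = 0, Gamma_tst = 0, Gamma_ttt = 0
X = (3, -1/4), Y = (1/4, 0) at the point


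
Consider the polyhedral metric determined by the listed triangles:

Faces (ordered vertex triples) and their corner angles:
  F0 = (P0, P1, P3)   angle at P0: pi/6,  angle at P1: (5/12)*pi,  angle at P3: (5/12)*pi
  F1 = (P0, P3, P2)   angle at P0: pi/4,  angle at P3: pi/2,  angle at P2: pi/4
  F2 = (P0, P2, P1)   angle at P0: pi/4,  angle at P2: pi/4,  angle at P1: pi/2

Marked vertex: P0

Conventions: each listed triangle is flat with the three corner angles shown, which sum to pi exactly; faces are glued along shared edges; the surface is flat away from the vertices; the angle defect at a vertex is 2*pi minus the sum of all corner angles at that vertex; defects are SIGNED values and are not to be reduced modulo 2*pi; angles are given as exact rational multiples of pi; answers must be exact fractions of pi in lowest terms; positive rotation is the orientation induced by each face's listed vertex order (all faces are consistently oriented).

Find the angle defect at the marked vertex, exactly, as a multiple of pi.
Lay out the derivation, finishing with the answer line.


Sum of corner angles at P0: (2/3)*pi
defect = 2*pi - (2/3)*pi

Answer: defect(P0) = (4/3)*pi


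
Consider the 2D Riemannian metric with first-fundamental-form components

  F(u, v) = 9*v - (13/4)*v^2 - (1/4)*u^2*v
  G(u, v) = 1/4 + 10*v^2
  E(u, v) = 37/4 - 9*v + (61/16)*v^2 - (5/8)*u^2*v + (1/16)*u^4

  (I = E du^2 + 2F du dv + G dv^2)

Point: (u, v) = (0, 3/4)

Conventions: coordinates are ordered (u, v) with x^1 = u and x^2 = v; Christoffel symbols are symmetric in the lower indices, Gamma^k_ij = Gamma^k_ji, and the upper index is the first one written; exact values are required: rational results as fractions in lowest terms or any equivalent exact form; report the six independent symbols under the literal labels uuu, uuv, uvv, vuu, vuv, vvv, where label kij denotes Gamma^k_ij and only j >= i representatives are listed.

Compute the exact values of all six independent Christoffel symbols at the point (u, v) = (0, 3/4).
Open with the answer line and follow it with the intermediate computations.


Answer: Gamma_uuu = -33075/12541, Gamma_uuv = -39480/12541, Gamma_uvv = -51936/12541, Gamma_vuu = 124845/50164, Gamma_vuv = 33075/12541, Gamma_vvv = 59520/12541

E = 1189/256, F = 315/64, G = 47/8 at the point
E_u = 0, E_v = -105/32, F_u = 0, F_v = 33/8, G_u = 0, G_v = 15
EG - F^2 = 12541/4096;  g^inv = (4096/12541) * [[47/8, -315/64], [-315/64, 1189/256]]
first-kind symbols [ij,l] = (1/2)(d_i g_jl + d_j g_il - d_l g_ij): [uu,u] = E_u/2 = 0, [uu,v] = F_u - E_v/2 = 105/64, [uv,u] = E_v/2 = -105/64, [uv,v] = G_u/2 = 0, [vv,u] = F_v - G_u/2 = 33/8, [vv,v] = G_v/2 = 15/2
Gamma^u_ij = (G*[ij,u] - F*[ij,v])/(EG - F^2), Gamma^v_ij = (E*[ij,v] - F*[ij,u])/(EG - F^2)


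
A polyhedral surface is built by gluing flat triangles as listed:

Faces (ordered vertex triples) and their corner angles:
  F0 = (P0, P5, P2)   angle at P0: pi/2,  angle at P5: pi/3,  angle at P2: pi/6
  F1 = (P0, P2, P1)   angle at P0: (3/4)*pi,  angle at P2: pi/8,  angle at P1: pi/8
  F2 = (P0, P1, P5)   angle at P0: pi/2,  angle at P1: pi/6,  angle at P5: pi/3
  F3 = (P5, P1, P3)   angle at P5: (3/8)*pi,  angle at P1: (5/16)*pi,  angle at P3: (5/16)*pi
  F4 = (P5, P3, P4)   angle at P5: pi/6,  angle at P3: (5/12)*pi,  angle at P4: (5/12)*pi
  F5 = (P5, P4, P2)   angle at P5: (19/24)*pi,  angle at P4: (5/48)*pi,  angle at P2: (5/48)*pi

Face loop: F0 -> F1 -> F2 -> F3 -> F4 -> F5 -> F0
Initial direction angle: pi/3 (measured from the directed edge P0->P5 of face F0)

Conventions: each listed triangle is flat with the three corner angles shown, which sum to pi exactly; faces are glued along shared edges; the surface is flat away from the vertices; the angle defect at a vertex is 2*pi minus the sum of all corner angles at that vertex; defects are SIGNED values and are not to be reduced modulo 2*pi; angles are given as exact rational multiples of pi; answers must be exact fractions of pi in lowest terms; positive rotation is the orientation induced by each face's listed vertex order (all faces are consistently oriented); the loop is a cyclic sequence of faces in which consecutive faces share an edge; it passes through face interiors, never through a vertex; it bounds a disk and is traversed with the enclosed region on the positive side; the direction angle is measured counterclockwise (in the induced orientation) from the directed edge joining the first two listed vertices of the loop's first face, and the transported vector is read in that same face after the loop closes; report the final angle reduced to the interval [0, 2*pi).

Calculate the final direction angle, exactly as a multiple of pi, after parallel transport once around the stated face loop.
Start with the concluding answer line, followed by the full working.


Answer: final direction angle = (7/12)*pi

enclosed vertex P0: corner angles sum to (7/4)*pi, defect = 2*pi - (7/4)*pi = pi/4
enclosed vertex P5: corner angles sum to 2*pi, defect = 2*pi - 2*pi = 0
final direction = starting direction + enclosed defect total, reduced mod 2*pi (induced orientation)
final angle = pi/3 + pi/4 = (7/12)*pi (mod 2*pi)


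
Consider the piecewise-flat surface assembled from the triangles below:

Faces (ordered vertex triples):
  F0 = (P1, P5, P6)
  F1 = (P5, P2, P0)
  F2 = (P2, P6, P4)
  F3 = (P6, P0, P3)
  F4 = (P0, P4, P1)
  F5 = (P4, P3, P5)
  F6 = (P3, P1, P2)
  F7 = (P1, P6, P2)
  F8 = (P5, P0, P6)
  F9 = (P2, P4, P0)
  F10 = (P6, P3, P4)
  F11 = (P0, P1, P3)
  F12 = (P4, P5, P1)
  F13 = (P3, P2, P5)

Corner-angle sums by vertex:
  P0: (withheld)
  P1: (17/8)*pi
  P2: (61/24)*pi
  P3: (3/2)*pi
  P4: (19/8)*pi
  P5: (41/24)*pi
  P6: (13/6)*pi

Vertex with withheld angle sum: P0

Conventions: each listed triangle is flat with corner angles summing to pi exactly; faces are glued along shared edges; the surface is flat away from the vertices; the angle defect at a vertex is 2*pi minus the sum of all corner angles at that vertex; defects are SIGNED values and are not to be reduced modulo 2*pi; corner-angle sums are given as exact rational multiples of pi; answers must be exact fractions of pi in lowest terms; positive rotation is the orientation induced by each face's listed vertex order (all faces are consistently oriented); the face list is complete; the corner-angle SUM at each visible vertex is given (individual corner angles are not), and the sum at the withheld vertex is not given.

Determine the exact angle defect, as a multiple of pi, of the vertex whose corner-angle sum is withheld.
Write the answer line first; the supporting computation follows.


Answer: defect(P0) = (5/12)*pi

V = 7, E = 21, F = 14; chi = V - E + F = 0
Gauss-Bonnet: total defect = 2*pi*chi = 0; visible defects sum to (-5/12)*pi


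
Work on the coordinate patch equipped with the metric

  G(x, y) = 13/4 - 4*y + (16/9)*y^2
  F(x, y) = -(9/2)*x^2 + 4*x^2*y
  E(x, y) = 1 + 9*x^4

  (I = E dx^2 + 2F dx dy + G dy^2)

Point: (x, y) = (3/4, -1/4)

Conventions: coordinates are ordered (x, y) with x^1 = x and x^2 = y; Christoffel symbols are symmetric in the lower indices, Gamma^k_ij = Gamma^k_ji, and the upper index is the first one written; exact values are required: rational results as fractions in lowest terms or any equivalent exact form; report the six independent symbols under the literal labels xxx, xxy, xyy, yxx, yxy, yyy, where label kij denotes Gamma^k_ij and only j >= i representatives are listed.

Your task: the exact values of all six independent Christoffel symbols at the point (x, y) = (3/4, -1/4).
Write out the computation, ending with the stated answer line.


E = 985/256, F = -99/32, G = 157/36 at the point
E_x = 243/16, E_y = 0, F_x = -33/4, F_y = 9/4, G_x = 0, G_y = -44/9
EG - F^2 = 16609/2304;  g^inv = (2304/16609) * [[157/36, 99/32], [99/32, 985/256]]
first-kind symbols [ij,l] = (1/2)(d_i g_jl + d_j g_il - d_l g_ij): [xx,x] = E_x/2 = 243/32, [xx,y] = F_x - E_y/2 = -33/4, [xy,x] = E_y/2 = 0, [xy,y] = G_x/2 = 0, [yy,x] = F_y - G_x/2 = 9/4, [yy,y] = G_y/2 = -22/9
Gamma^x_ij = (G*[ij,x] - F*[ij,y])/(EG - F^2), Gamma^y_ij = (E*[ij,y] - F*[ij,x])/(EG - F^2)

Answer: Gamma_xxx = 17496/16609, Gamma_xxy = 0, Gamma_xyy = 5184/16609, Gamma_yxx = -19008/16609, Gamma_yxy = 0, Gamma_yyy = -5632/16609
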